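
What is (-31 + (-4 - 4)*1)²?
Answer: 1521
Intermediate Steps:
(-31 + (-4 - 4)*1)² = (-31 - 8*1)² = (-31 - 8)² = (-39)² = 1521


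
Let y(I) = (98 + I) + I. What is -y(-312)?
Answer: 526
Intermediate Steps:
y(I) = 98 + 2*I
-y(-312) = -(98 + 2*(-312)) = -(98 - 624) = -1*(-526) = 526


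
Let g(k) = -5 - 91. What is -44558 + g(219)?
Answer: -44654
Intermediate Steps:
g(k) = -96
-44558 + g(219) = -44558 - 96 = -44654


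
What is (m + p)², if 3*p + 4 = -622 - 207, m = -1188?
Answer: 19333609/9 ≈ 2.1482e+6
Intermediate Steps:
p = -833/3 (p = -4/3 + (-622 - 207)/3 = -4/3 + (⅓)*(-829) = -4/3 - 829/3 = -833/3 ≈ -277.67)
(m + p)² = (-1188 - 833/3)² = (-4397/3)² = 19333609/9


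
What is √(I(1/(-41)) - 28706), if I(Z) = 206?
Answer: 10*I*√285 ≈ 168.82*I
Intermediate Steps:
√(I(1/(-41)) - 28706) = √(206 - 28706) = √(-28500) = 10*I*√285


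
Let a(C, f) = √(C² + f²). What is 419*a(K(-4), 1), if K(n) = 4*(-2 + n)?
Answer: 419*√577 ≈ 10065.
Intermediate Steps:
K(n) = -8 + 4*n
419*a(K(-4), 1) = 419*√((-8 + 4*(-4))² + 1²) = 419*√((-8 - 16)² + 1) = 419*√((-24)² + 1) = 419*√(576 + 1) = 419*√577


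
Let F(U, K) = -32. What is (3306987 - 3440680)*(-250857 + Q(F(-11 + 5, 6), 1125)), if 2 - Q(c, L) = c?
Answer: 33533279339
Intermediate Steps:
Q(c, L) = 2 - c
(3306987 - 3440680)*(-250857 + Q(F(-11 + 5, 6), 1125)) = (3306987 - 3440680)*(-250857 + (2 - 1*(-32))) = -133693*(-250857 + (2 + 32)) = -133693*(-250857 + 34) = -133693*(-250823) = 33533279339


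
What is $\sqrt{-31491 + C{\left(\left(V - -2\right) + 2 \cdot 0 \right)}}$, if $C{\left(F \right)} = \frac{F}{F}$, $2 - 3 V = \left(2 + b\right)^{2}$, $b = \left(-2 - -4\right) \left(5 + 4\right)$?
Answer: $i \sqrt{31490} \approx 177.45 i$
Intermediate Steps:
$b = 18$ ($b = \left(-2 + 4\right) 9 = 2 \cdot 9 = 18$)
$V = - \frac{398}{3}$ ($V = \frac{2}{3} - \frac{\left(2 + 18\right)^{2}}{3} = \frac{2}{3} - \frac{20^{2}}{3} = \frac{2}{3} - \frac{400}{3} = - \frac{398}{3} \approx -132.67$)
$C{\left(F \right)} = 1$
$\sqrt{-31491 + C{\left(\left(V - -2\right) + 2 \cdot 0 \right)}} = \sqrt{-31491 + 1} = \sqrt{-31490} = i \sqrt{31490}$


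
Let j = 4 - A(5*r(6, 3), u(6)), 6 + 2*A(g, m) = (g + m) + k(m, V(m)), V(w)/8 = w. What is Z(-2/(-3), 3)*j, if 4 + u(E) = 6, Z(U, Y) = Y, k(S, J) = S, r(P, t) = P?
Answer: -30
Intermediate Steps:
V(w) = 8*w
u(E) = 2 (u(E) = -4 + 6 = 2)
A(g, m) = -3 + m + g/2 (A(g, m) = -3 + ((g + m) + m)/2 = -3 + (g + 2*m)/2 = -3 + (m + g/2) = -3 + m + g/2)
j = -10 (j = 4 - (-3 + 2 + (5*6)/2) = 4 - (-3 + 2 + (½)*30) = 4 - (-3 + 2 + 15) = 4 - 1*14 = 4 - 14 = -10)
Z(-2/(-3), 3)*j = 3*(-10) = -30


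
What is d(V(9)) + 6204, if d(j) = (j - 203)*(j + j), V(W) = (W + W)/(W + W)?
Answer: 5800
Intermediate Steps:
V(W) = 1 (V(W) = (2*W)/((2*W)) = (2*W)*(1/(2*W)) = 1)
d(j) = 2*j*(-203 + j) (d(j) = (-203 + j)*(2*j) = 2*j*(-203 + j))
d(V(9)) + 6204 = 2*1*(-203 + 1) + 6204 = 2*1*(-202) + 6204 = -404 + 6204 = 5800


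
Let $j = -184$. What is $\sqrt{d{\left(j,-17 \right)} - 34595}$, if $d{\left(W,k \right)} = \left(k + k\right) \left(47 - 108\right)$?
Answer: $i \sqrt{32521} \approx 180.34 i$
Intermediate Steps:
$d{\left(W,k \right)} = - 122 k$ ($d{\left(W,k \right)} = 2 k \left(-61\right) = - 122 k$)
$\sqrt{d{\left(j,-17 \right)} - 34595} = \sqrt{\left(-122\right) \left(-17\right) - 34595} = \sqrt{2074 - 34595} = \sqrt{-32521} = i \sqrt{32521}$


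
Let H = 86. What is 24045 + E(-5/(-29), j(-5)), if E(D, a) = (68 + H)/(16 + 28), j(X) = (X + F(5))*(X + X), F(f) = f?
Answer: 48097/2 ≈ 24049.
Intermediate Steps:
j(X) = 2*X*(5 + X) (j(X) = (X + 5)*(X + X) = (5 + X)*(2*X) = 2*X*(5 + X))
E(D, a) = 7/2 (E(D, a) = (68 + 86)/(16 + 28) = 154/44 = 154*(1/44) = 7/2)
24045 + E(-5/(-29), j(-5)) = 24045 + 7/2 = 48097/2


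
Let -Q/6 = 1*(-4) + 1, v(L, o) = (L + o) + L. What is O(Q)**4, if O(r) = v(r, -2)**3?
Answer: 2386420683693101056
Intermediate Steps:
v(L, o) = o + 2*L
Q = 18 (Q = -6*(1*(-4) + 1) = -6*(-4 + 1) = -6*(-3) = 18)
O(r) = (-2 + 2*r)**3
O(Q)**4 = (8*(-1 + 18)**3)**4 = (8*17**3)**4 = (8*4913)**4 = 39304**4 = 2386420683693101056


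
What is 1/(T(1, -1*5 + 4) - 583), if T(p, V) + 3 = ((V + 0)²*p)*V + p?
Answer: -1/586 ≈ -0.0017065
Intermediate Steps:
T(p, V) = -3 + p + p*V³ (T(p, V) = -3 + (((V + 0)²*p)*V + p) = -3 + ((V²*p)*V + p) = -3 + ((p*V²)*V + p) = -3 + (p*V³ + p) = -3 + (p + p*V³) = -3 + p + p*V³)
1/(T(1, -1*5 + 4) - 583) = 1/((-3 + 1 + 1*(-1*5 + 4)³) - 583) = 1/((-3 + 1 + 1*(-5 + 4)³) - 583) = 1/((-3 + 1 + 1*(-1)³) - 583) = 1/((-3 + 1 + 1*(-1)) - 583) = 1/((-3 + 1 - 1) - 583) = 1/(-3 - 583) = 1/(-586) = -1/586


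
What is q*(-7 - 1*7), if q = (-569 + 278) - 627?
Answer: 12852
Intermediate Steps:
q = -918 (q = -291 - 627 = -918)
q*(-7 - 1*7) = -918*(-7 - 1*7) = -918*(-7 - 7) = -918*(-14) = 12852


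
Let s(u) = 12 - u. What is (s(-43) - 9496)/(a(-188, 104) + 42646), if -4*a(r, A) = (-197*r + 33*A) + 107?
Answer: -37764/130009 ≈ -0.29047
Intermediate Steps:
a(r, A) = -107/4 - 33*A/4 + 197*r/4 (a(r, A) = -((-197*r + 33*A) + 107)/4 = -(107 - 197*r + 33*A)/4 = -107/4 - 33*A/4 + 197*r/4)
(s(-43) - 9496)/(a(-188, 104) + 42646) = ((12 - 1*(-43)) - 9496)/((-107/4 - 33/4*104 + (197/4)*(-188)) + 42646) = ((12 + 43) - 9496)/((-107/4 - 858 - 9259) + 42646) = (55 - 9496)/(-40575/4 + 42646) = -9441/130009/4 = -9441*4/130009 = -37764/130009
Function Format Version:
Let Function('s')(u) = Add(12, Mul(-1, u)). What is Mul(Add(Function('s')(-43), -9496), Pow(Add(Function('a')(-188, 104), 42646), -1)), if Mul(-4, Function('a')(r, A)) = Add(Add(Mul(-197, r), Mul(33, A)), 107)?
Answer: Rational(-37764, 130009) ≈ -0.29047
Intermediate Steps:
Function('a')(r, A) = Add(Rational(-107, 4), Mul(Rational(-33, 4), A), Mul(Rational(197, 4), r)) (Function('a')(r, A) = Mul(Rational(-1, 4), Add(Add(Mul(-197, r), Mul(33, A)), 107)) = Mul(Rational(-1, 4), Add(107, Mul(-197, r), Mul(33, A))) = Add(Rational(-107, 4), Mul(Rational(-33, 4), A), Mul(Rational(197, 4), r)))
Mul(Add(Function('s')(-43), -9496), Pow(Add(Function('a')(-188, 104), 42646), -1)) = Mul(Add(Add(12, Mul(-1, -43)), -9496), Pow(Add(Add(Rational(-107, 4), Mul(Rational(-33, 4), 104), Mul(Rational(197, 4), -188)), 42646), -1)) = Mul(Add(Add(12, 43), -9496), Pow(Add(Add(Rational(-107, 4), -858, -9259), 42646), -1)) = Mul(Add(55, -9496), Pow(Add(Rational(-40575, 4), 42646), -1)) = Mul(-9441, Pow(Rational(130009, 4), -1)) = Mul(-9441, Rational(4, 130009)) = Rational(-37764, 130009)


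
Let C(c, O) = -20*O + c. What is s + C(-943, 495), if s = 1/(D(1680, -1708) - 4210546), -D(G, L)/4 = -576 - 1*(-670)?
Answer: -45659027247/4210922 ≈ -10843.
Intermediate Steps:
D(G, L) = -376 (D(G, L) = -4*(-576 - 1*(-670)) = -4*(-576 + 670) = -4*94 = -376)
s = -1/4210922 (s = 1/(-376 - 4210546) = 1/(-4210922) = -1/4210922 ≈ -2.3748e-7)
C(c, O) = c - 20*O
s + C(-943, 495) = -1/4210922 + (-943 - 20*495) = -1/4210922 + (-943 - 9900) = -1/4210922 - 10843 = -45659027247/4210922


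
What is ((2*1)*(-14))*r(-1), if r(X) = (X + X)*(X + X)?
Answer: -112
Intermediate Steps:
r(X) = 4*X² (r(X) = (2*X)*(2*X) = 4*X²)
((2*1)*(-14))*r(-1) = ((2*1)*(-14))*(4*(-1)²) = (2*(-14))*(4*1) = -28*4 = -112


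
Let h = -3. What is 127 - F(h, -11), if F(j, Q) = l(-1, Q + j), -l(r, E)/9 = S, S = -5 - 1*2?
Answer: 64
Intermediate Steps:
S = -7 (S = -5 - 2 = -7)
l(r, E) = 63 (l(r, E) = -9*(-7) = 63)
F(j, Q) = 63
127 - F(h, -11) = 127 - 1*63 = 127 - 63 = 64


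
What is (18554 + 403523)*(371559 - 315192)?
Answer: 23791214259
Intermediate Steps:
(18554 + 403523)*(371559 - 315192) = 422077*56367 = 23791214259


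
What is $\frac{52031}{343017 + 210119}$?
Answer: $\frac{52031}{553136} \approx 0.094065$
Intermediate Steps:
$\frac{52031}{343017 + 210119} = \frac{52031}{553136}$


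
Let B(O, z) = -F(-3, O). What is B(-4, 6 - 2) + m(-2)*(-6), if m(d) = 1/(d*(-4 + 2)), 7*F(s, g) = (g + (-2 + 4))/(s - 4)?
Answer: -151/98 ≈ -1.5408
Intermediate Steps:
F(s, g) = (2 + g)/(7*(-4 + s)) (F(s, g) = ((g + (-2 + 4))/(s - 4))/7 = ((g + 2)/(-4 + s))/7 = ((2 + g)/(-4 + s))/7 = (2 + g)/(7*(-4 + s)))
B(O, z) = 2/49 + O/49 (B(O, z) = -(2 + O)/(7*(-4 - 3)) = -(2 + O)/(7*(-7)) = -(-1)*(2 + O)/(7*7) = -(-2/49 - O/49) = 2/49 + O/49)
m(d) = -1/(2*d) (m(d) = 1/(d*(-2)) = 1/(-2*d) = -1/(2*d))
B(-4, 6 - 2) + m(-2)*(-6) = (2/49 + (1/49)*(-4)) - 1/2/(-2)*(-6) = (2/49 - 4/49) - 1/2*(-1/2)*(-6) = -2/49 + (1/4)*(-6) = -2/49 - 3/2 = -151/98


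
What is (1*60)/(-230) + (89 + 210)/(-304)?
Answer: -8701/6992 ≈ -1.2444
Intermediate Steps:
(1*60)/(-230) + (89 + 210)/(-304) = 60*(-1/230) + 299*(-1/304) = -6/23 - 299/304 = -8701/6992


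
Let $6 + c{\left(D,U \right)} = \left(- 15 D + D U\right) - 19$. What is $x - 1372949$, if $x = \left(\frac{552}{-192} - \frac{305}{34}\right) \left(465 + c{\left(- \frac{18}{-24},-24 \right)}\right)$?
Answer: $- \frac{749531129}{544} \approx -1.3778 \cdot 10^{6}$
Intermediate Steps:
$c{\left(D,U \right)} = -25 - 15 D + D U$ ($c{\left(D,U \right)} = -6 - \left(19 + 15 D - D U\right) = -25 - 15 D + D U$)
$x = - \frac{2646873}{544}$ ($x = \left(\frac{552}{-192} - \frac{305}{34}\right) \left(465 - \left(25 - - \frac{18}{-24} \left(-24\right) + 15 \left(-18\right) \frac{1}{-24}\right)\right) = \left(552 \left(- \frac{1}{192}\right) - \frac{305}{34}\right) \left(465 - \left(25 - \left(-18\right) \left(- \frac{1}{24}\right) \left(-24\right) + 15 \left(-18\right) \left(- \frac{1}{24}\right)\right)\right) = \left(- \frac{23}{8} - \frac{305}{34}\right) \left(465 - \frac{217}{4}\right) = - \frac{1611 \left(465 - \frac{217}{4}\right)}{136} = \left(- \frac{1611}{136}\right) \frac{1643}{4} = - \frac{2646873}{544} \approx -4865.6$)
$x - 1372949 = - \frac{2646873}{544} - 1372949 = - \frac{749531129}{544}$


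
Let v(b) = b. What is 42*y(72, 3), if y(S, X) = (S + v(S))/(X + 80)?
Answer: 6048/83 ≈ 72.867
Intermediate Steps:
y(S, X) = 2*S/(80 + X) (y(S, X) = (S + S)/(X + 80) = (2*S)/(80 + X) = 2*S/(80 + X))
42*y(72, 3) = 42*(2*72/(80 + 3)) = 42*(2*72/83) = 42*(2*72*(1/83)) = 42*(144/83) = 6048/83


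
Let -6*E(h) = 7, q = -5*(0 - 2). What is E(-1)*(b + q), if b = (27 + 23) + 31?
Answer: -637/6 ≈ -106.17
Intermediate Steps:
q = 10 (q = -5*(-2) = 10)
E(h) = -7/6 (E(h) = -⅙*7 = -7/6)
b = 81 (b = 50 + 31 = 81)
E(-1)*(b + q) = -7*(81 + 10)/6 = -7/6*91 = -637/6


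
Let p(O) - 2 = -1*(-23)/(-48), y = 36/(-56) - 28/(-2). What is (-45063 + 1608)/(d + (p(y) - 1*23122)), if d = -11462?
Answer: 2085840/1659959 ≈ 1.2566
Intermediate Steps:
y = 187/14 (y = 36*(-1/56) - 28*(-½) = -9/14 + 14 = 187/14 ≈ 13.357)
p(O) = 73/48 (p(O) = 2 - 1*(-23)/(-48) = 2 + 23*(-1/48) = 2 - 23/48 = 73/48)
(-45063 + 1608)/(d + (p(y) - 1*23122)) = (-45063 + 1608)/(-11462 + (73/48 - 1*23122)) = -43455/(-11462 + (73/48 - 23122)) = -43455/(-11462 - 1109783/48) = -43455/(-1659959/48) = -43455*(-48/1659959) = 2085840/1659959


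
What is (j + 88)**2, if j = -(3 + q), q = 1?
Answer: 7056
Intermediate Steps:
j = -4 (j = -(3 + 1) = -1*4 = -4)
(j + 88)**2 = (-4 + 88)**2 = 84**2 = 7056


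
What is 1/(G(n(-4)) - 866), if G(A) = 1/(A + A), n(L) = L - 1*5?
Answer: -18/15589 ≈ -0.0011547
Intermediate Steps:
n(L) = -5 + L (n(L) = L - 5 = -5 + L)
G(A) = 1/(2*A)
1/(G(n(-4)) - 866) = 1/(1/(2*(-5 - 4)) - 866) = 1/((½)/(-9) - 866) = 1/((½)*(-⅑) - 866) = 1/(-1/18 - 866) = 1/(-15589/18) = -18/15589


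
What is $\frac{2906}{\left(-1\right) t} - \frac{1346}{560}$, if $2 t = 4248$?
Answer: $- \frac{560783}{148680} \approx -3.7717$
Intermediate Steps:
$t = 2124$ ($t = \frac{1}{2} \cdot 4248 = 2124$)
$\frac{2906}{\left(-1\right) t} - \frac{1346}{560} = \frac{2906}{\left(-1\right) 2124} - \frac{1346}{560} = \frac{2906}{-2124} - \frac{673}{280} = 2906 \left(- \frac{1}{2124}\right) - \frac{673}{280} = - \frac{1453}{1062} - \frac{673}{280} = - \frac{560783}{148680}$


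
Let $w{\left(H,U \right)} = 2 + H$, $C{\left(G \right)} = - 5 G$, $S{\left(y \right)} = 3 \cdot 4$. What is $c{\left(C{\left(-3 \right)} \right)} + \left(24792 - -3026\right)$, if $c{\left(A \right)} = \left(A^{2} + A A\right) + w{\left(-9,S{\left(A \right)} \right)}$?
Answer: $28261$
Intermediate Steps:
$S{\left(y \right)} = 12$
$c{\left(A \right)} = -7 + 2 A^{2}$ ($c{\left(A \right)} = \left(A^{2} + A A\right) + \left(2 - 9\right) = \left(A^{2} + A^{2}\right) - 7 = 2 A^{2} - 7 = -7 + 2 A^{2}$)
$c{\left(C{\left(-3 \right)} \right)} + \left(24792 - -3026\right) = \left(-7 + 2 \left(\left(-5\right) \left(-3\right)\right)^{2}\right) + \left(24792 - -3026\right) = \left(-7 + 2 \cdot 15^{2}\right) + \left(24792 + 3026\right) = \left(-7 + 2 \cdot 225\right) + 27818 = \left(-7 + 450\right) + 27818 = 443 + 27818 = 28261$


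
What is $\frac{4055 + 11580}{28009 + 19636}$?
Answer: $\frac{3127}{9529} \approx 0.32816$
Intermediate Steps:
$\frac{4055 + 11580}{28009 + 19636} = \frac{15635}{47645} = 15635 \cdot \frac{1}{47645} = \frac{3127}{9529}$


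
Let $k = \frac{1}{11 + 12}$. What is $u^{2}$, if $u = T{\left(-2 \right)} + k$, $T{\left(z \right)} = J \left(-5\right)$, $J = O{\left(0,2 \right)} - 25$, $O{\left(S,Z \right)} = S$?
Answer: $\frac{8271376}{529} \approx 15636.0$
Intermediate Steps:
$k = \frac{1}{23} \approx 0.043478$
$J = -25$ ($J = 0 - 25 = -25$)
$T{\left(z \right)} = 125$ ($T{\left(z \right)} = \left(-25\right) \left(-5\right) = 125$)
$u = \frac{2876}{23}$ ($u = 125 + \frac{1}{23} = \frac{2876}{23} \approx 125.04$)
$u^{2} = \left(\frac{2876}{23}\right)^{2} = \frac{8271376}{529}$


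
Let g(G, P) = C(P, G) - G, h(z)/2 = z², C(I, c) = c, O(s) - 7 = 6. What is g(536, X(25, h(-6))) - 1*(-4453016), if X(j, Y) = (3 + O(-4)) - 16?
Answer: 4453016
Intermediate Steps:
O(s) = 13 (O(s) = 7 + 6 = 13)
h(z) = 2*z²
X(j, Y) = 0 (X(j, Y) = (3 + 13) - 16 = 16 - 16 = 0)
g(G, P) = 0 (g(G, P) = G - G = 0)
g(536, X(25, h(-6))) - 1*(-4453016) = 0 - 1*(-4453016) = 0 + 4453016 = 4453016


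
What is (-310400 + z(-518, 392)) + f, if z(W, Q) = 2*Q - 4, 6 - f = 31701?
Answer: -341315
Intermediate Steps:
f = -31695 (f = 6 - 1*31701 = 6 - 31701 = -31695)
z(W, Q) = -4 + 2*Q
(-310400 + z(-518, 392)) + f = (-310400 + (-4 + 2*392)) - 31695 = (-310400 + (-4 + 784)) - 31695 = (-310400 + 780) - 31695 = -309620 - 31695 = -341315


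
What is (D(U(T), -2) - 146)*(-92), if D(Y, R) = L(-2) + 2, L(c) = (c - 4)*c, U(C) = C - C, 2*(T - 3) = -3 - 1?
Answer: 12144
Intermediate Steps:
T = 1 (T = 3 + (-3 - 1)/2 = 3 + (½)*(-4) = 3 - 2 = 1)
U(C) = 0
L(c) = c*(-4 + c) (L(c) = (-4 + c)*c = c*(-4 + c))
D(Y, R) = 14 (D(Y, R) = -2*(-4 - 2) + 2 = -2*(-6) + 2 = 12 + 2 = 14)
(D(U(T), -2) - 146)*(-92) = (14 - 146)*(-92) = -132*(-92) = 12144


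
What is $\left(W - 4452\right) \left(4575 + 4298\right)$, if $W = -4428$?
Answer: $-78792240$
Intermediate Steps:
$\left(W - 4452\right) \left(4575 + 4298\right) = \left(-4428 - 4452\right) \left(4575 + 4298\right) = \left(-8880\right) 8873 = -78792240$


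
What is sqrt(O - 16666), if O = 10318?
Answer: 46*I*sqrt(3) ≈ 79.674*I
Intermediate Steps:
sqrt(O - 16666) = sqrt(10318 - 16666) = sqrt(-6348) = 46*I*sqrt(3)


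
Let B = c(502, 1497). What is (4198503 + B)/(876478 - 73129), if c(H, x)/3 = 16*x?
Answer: 1423453/267783 ≈ 5.3157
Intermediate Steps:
c(H, x) = 48*x (c(H, x) = 3*(16*x) = 48*x)
B = 71856 (B = 48*1497 = 71856)
(4198503 + B)/(876478 - 73129) = (4198503 + 71856)/(876478 - 73129) = 4270359/803349 = 4270359*(1/803349) = 1423453/267783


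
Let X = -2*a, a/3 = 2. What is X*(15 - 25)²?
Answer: -1200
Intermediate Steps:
a = 6 (a = 3*2 = 6)
X = -12 (X = -2*6 = -12)
X*(15 - 25)² = -12*(15 - 25)² = -12*(-10)² = -12*100 = -1200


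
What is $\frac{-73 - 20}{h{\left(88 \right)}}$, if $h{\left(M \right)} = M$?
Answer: $- \frac{93}{88} \approx -1.0568$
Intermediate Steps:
$\frac{-73 - 20}{h{\left(88 \right)}} = \frac{-73 - 20}{88} = \left(-73 - 20\right) \frac{1}{88} = \left(-93\right) \frac{1}{88} = - \frac{93}{88}$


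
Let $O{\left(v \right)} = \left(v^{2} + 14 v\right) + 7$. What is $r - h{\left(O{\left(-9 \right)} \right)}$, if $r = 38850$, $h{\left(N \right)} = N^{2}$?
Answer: $37406$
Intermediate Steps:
$O{\left(v \right)} = 7 + v^{2} + 14 v$
$r - h{\left(O{\left(-9 \right)} \right)} = 38850 - \left(7 + \left(-9\right)^{2} + 14 \left(-9\right)\right)^{2} = 38850 - \left(7 + 81 - 126\right)^{2} = 38850 - \left(-38\right)^{2} = 38850 - 1444 = 37406$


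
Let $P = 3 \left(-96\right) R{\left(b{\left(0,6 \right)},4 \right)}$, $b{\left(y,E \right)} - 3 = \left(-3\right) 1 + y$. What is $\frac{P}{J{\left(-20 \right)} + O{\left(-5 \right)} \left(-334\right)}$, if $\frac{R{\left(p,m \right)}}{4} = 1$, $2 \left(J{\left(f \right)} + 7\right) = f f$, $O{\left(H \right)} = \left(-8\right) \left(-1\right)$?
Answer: $\frac{1152}{2479} \approx 0.4647$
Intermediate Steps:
$b{\left(y,E \right)} = y$ ($b{\left(y,E \right)} = 3 + \left(\left(-3\right) 1 + y\right) = 3 + \left(-3 + y\right) = y$)
$O{\left(H \right)} = 8$
$J{\left(f \right)} = -7 + \frac{f^{2}}{2}$ ($J{\left(f \right)} = -7 + \frac{f f}{2} = -7 + \frac{f^{2}}{2}$)
$R{\left(p,m \right)} = 4$ ($R{\left(p,m \right)} = 4 \cdot 1 = 4$)
$P = -1152$ ($P = 3 \left(-96\right) 4 = \left(-288\right) 4 = -1152$)
$\frac{P}{J{\left(-20 \right)} + O{\left(-5 \right)} \left(-334\right)} = - \frac{1152}{\left(-7 + \frac{\left(-20\right)^{2}}{2}\right) + 8 \left(-334\right)} = - \frac{1152}{\left(-7 + \frac{1}{2} \cdot 400\right) - 2672} = - \frac{1152}{\left(-7 + 200\right) - 2672} = - \frac{1152}{193 - 2672} = - \frac{1152}{-2479} = \left(-1152\right) \left(- \frac{1}{2479}\right) = \frac{1152}{2479}$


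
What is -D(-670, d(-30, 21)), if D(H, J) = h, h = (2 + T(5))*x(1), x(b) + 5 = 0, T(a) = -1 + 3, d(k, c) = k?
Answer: 20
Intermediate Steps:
T(a) = 2
x(b) = -5 (x(b) = -5 + 0 = -5)
h = -20 (h = (2 + 2)*(-5) = 4*(-5) = -20)
D(H, J) = -20
-D(-670, d(-30, 21)) = -1*(-20) = 20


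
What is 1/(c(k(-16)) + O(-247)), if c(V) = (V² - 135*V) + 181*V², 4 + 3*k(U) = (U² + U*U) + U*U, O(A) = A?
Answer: 9/105921029 ≈ 8.4969e-8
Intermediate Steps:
k(U) = -4/3 + U² (k(U) = -4/3 + ((U² + U*U) + U*U)/3 = -4/3 + ((U² + U²) + U²)/3 = -4/3 + (2*U² + U²)/3 = -4/3 + (3*U²)/3 = -4/3 + U²)
c(V) = -135*V + 182*V²
1/(c(k(-16)) + O(-247)) = 1/((-4/3 + (-16)²)*(-135 + 182*(-4/3 + (-16)²)) - 247) = 1/((-4/3 + 256)*(-135 + 182*(-4/3 + 256)) - 247) = 1/(764*(-135 + 182*(764/3))/3 - 247) = 1/(764*(-135 + 139048/3)/3 - 247) = 1/((764/3)*(138643/3) - 247) = 1/(105923252/9 - 247) = 1/(105921029/9) = 9/105921029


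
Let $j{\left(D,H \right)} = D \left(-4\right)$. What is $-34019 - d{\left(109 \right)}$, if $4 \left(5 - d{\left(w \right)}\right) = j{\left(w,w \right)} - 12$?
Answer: $-34136$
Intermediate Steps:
$j{\left(D,H \right)} = - 4 D$
$d{\left(w \right)} = 8 + w$ ($d{\left(w \right)} = 5 - \frac{- 4 w - 12}{4} = 5 - \frac{-12 - 4 w}{4} = 5 + \left(3 + w\right) = 8 + w$)
$-34019 - d{\left(109 \right)} = -34019 - \left(8 + 109\right) = -34019 - 117 = -34136$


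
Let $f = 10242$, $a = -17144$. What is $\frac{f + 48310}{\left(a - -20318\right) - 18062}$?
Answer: $- \frac{7319}{1861} \approx -3.9328$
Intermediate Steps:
$\frac{f + 48310}{\left(a - -20318\right) - 18062} = \frac{10242 + 48310}{\left(-17144 - -20318\right) - 18062} = \frac{58552}{\left(-17144 + 20318\right) - 18062} = \frac{58552}{3174 - 18062} = \frac{58552}{-14888} = 58552 \left(- \frac{1}{14888}\right) = - \frac{7319}{1861}$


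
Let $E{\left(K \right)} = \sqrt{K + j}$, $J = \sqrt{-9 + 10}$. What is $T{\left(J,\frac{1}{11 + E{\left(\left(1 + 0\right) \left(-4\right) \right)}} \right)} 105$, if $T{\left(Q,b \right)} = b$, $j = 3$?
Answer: $\frac{1155}{122} - \frac{105 i}{122} \approx 9.4672 - 0.86066 i$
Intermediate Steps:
$J = 1$ ($J = \sqrt{1} = 1$)
$E{\left(K \right)} = \sqrt{3 + K}$ ($E{\left(K \right)} = \sqrt{K + 3} = \sqrt{3 + K}$)
$T{\left(J,\frac{1}{11 + E{\left(\left(1 + 0\right) \left(-4\right) \right)}} \right)} 105 = \frac{1}{11 + \sqrt{3 + \left(1 + 0\right) \left(-4\right)}} 105 = \frac{1}{11 + \sqrt{3 + 1 \left(-4\right)}} 105 = \frac{1}{11 + \sqrt{3 - 4}} \cdot 105 = \frac{1}{11 + \sqrt{-1}} \cdot 105 = \frac{1}{11 + i} 105 = \frac{11 - i}{122} \cdot 105 = \frac{105 \left(11 - i\right)}{122}$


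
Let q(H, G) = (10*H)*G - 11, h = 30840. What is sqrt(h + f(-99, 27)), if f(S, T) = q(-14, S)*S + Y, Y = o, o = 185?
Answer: I*sqrt(1340026) ≈ 1157.6*I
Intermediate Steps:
Y = 185
q(H, G) = -11 + 10*G*H (q(H, G) = 10*G*H - 11 = -11 + 10*G*H)
f(S, T) = 185 + S*(-11 - 140*S) (f(S, T) = (-11 + 10*S*(-14))*S + 185 = (-11 - 140*S)*S + 185 = S*(-11 - 140*S) + 185 = 185 + S*(-11 - 140*S))
sqrt(h + f(-99, 27)) = sqrt(30840 + (185 - 1*(-99)*(11 + 140*(-99)))) = sqrt(30840 + (185 - 1*(-99)*(11 - 13860))) = sqrt(30840 + (185 - 1*(-99)*(-13849))) = sqrt(30840 + (185 - 1371051)) = sqrt(30840 - 1370866) = sqrt(-1340026) = I*sqrt(1340026)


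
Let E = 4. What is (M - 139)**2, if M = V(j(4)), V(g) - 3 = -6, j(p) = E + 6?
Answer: 20164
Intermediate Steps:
j(p) = 10 (j(p) = 4 + 6 = 10)
V(g) = -3 (V(g) = 3 - 6 = -3)
M = -3
(M - 139)**2 = (-3 - 139)**2 = (-142)**2 = 20164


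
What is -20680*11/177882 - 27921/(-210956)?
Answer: -935252773/815766852 ≈ -1.1465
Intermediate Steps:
-20680*11/177882 - 27921/(-210956) = -227480*1/177882 - 27921*(-1/210956) = -113740/88941 + 27921/210956 = -935252773/815766852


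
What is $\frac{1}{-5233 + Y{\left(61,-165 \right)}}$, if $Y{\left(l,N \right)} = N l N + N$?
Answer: $\frac{1}{1655327} \approx 6.0411 \cdot 10^{-7}$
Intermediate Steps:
$Y{\left(l,N \right)} = N + l N^{2}$ ($Y{\left(l,N \right)} = l N^{2} + N = N + l N^{2}$)
$\frac{1}{-5233 + Y{\left(61,-165 \right)}} = \frac{1}{-5233 - 165 \left(1 - 10065\right)} = \frac{1}{-5233 - -1660560} = \frac{1}{-5233 + 1660560} = \frac{1}{1655327}$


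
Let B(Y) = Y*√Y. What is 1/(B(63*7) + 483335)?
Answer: 1/492596 ≈ 2.0301e-6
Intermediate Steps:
B(Y) = Y^(3/2)
1/(B(63*7) + 483335) = 1/((63*7)^(3/2) + 483335) = 1/(441^(3/2) + 483335) = 1/(9261 + 483335) = 1/492596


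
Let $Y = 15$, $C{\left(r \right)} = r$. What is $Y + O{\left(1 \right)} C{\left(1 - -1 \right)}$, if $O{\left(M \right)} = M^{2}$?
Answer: $17$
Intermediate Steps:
$Y + O{\left(1 \right)} C{\left(1 - -1 \right)} = 15 + 1^{2} \left(1 - -1\right) = 15 + 1 \left(1 + 1\right) = 15 + 1 \cdot 2 = 15 + 2 = 17$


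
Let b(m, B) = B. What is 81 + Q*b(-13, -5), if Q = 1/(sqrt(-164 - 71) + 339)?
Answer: 9325941/115156 + 5*I*sqrt(235)/115156 ≈ 80.985 + 0.00066561*I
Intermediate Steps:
Q = 1/(339 + I*sqrt(235)) (Q = 1/(sqrt(-235) + 339) = 1/(I*sqrt(235) + 339) = 1/(339 + I*sqrt(235)) ≈ 0.0029438 - 0.00013312*I)
81 + Q*b(-13, -5) = 81 + (339/115156 - I*sqrt(235)/115156)*(-5) = 81 + (-1695/115156 + 5*I*sqrt(235)/115156) = 9325941/115156 + 5*I*sqrt(235)/115156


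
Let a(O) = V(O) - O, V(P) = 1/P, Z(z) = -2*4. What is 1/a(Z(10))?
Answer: 8/63 ≈ 0.12698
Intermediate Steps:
Z(z) = -8
a(O) = 1/O - O
1/a(Z(10)) = 1/(1/(-8) - 1*(-8)) = 1/(-⅛ + 8) = 1/(63/8) = 8/63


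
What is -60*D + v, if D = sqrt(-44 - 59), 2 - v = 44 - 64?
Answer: 22 - 60*I*sqrt(103) ≈ 22.0 - 608.93*I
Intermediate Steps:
v = 22 (v = 2 - (44 - 64) = 2 - 1*(-20) = 2 + 20 = 22)
D = I*sqrt(103) (D = sqrt(-103) = I*sqrt(103) ≈ 10.149*I)
-60*D + v = -60*I*sqrt(103) + 22 = 22 - 60*I*sqrt(103)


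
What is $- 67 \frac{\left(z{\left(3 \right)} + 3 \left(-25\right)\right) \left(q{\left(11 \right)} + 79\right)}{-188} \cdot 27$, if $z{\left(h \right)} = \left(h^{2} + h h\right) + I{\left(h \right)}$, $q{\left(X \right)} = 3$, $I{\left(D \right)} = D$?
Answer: $- \frac{2002563}{47} \approx -42608.0$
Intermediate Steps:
$z{\left(h \right)} = h + 2 h^{2}$ ($z{\left(h \right)} = \left(h^{2} + h h\right) + h = \left(h^{2} + h^{2}\right) + h = 2 h^{2} + h = h + 2 h^{2}$)
$- 67 \frac{\left(z{\left(3 \right)} + 3 \left(-25\right)\right) \left(q{\left(11 \right)} + 79\right)}{-188} \cdot 27 = - 67 \frac{\left(3 \left(1 + 2 \cdot 3\right) + 3 \left(-25\right)\right) \left(3 + 79\right)}{-188} \cdot 27 = - 67 \left(3 \left(1 + 6\right) - 75\right) 82 \left(- \frac{1}{188}\right) 27 = - 67 \left(3 \cdot 7 - 75\right) 82 \left(- \frac{1}{188}\right) 27 = - 67 \left(21 - 75\right) 82 \left(- \frac{1}{188}\right) 27 = - 67 \left(-54\right) 82 \left(- \frac{1}{188}\right) 27 = - 67 \left(\left(-4428\right) \left(- \frac{1}{188}\right)\right) 27 = \left(-67\right) \frac{1107}{47} \cdot 27 = \left(- \frac{74169}{47}\right) 27 = - \frac{2002563}{47}$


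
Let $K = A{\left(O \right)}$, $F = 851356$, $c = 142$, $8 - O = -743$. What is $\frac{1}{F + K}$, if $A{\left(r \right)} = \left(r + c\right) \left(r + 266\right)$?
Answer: $\frac{1}{1759537} \approx 5.6833 \cdot 10^{-7}$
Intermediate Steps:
$O = 751$ ($O = 8 - -743 = 8 + 743 = 751$)
$A{\left(r \right)} = \left(142 + r\right) \left(266 + r\right)$ ($A{\left(r \right)} = \left(r + 142\right) \left(r + 266\right) = \left(142 + r\right) \left(266 + r\right)$)
$K = 908181$ ($K = 37772 + 751^{2} + 408 \cdot 751 = 37772 + 564001 + 306408 = 908181$)
$\frac{1}{F + K} = \frac{1}{851356 + 908181} = \frac{1}{1759537}$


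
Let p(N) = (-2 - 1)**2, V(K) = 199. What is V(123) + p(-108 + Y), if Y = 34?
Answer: 208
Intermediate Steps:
p(N) = 9 (p(N) = (-3)**2 = 9)
V(123) + p(-108 + Y) = 199 + 9 = 208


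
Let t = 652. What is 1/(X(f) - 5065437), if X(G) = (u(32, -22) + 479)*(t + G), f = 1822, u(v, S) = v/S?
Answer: -11/42723885 ≈ -2.5747e-7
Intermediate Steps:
X(G) = 3424956/11 + 5253*G/11 (X(G) = (32/(-22) + 479)*(652 + G) = (32*(-1/22) + 479)*(652 + G) = (-16/11 + 479)*(652 + G) = 5253*(652 + G)/11 = 3424956/11 + 5253*G/11)
1/(X(f) - 5065437) = 1/((3424956/11 + (5253/11)*1822) - 5065437) = 1/((3424956/11 + 9570966/11) - 5065437) = 1/(12995922/11 - 5065437) = 1/(-42723885/11) = -11/42723885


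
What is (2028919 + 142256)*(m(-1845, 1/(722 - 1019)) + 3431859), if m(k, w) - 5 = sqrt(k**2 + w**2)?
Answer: 7451177320200 + 723725*sqrt(300265641226)/99 ≈ 7.4552e+12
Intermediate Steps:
m(k, w) = 5 + sqrt(k**2 + w**2)
(2028919 + 142256)*(m(-1845, 1/(722 - 1019)) + 3431859) = (2028919 + 142256)*((5 + sqrt((-1845)**2 + (1/(722 - 1019))**2)) + 3431859) = 2171175*((5 + sqrt(3404025 + (1/(-297))**2)) + 3431859) = 2171175*((5 + sqrt(3404025 + (-1/297)**2)) + 3431859) = 2171175*((5 + sqrt(3404025 + 1/88209)) + 3431859) = 2171175*((5 + sqrt(300265641226/88209)) + 3431859) = 2171175*((5 + sqrt(300265641226)/297) + 3431859) = 2171175*(3431864 + sqrt(300265641226)/297) = 7451177320200 + 723725*sqrt(300265641226)/99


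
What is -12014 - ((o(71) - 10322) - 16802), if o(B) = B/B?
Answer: 15109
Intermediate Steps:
o(B) = 1
-12014 - ((o(71) - 10322) - 16802) = -12014 - ((1 - 10322) - 16802) = -12014 - (-10321 - 16802) = -12014 - 1*(-27123) = -12014 + 27123 = 15109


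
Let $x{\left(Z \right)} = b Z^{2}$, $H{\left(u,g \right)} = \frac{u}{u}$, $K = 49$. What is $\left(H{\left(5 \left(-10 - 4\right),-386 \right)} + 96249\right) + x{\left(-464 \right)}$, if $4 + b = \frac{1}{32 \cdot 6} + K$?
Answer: $\frac{29357074}{3} \approx 9.7857 \cdot 10^{6}$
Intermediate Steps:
$H{\left(u,g \right)} = 1$
$b = \frac{8641}{192}$ ($b = -4 + \left(\frac{1}{32 \cdot 6} + 49\right) = -4 + \left(\frac{1}{192} + 49\right) = -4 + \frac{9409}{192} = \frac{8641}{192} \approx 45.005$)
$x{\left(Z \right)} = \frac{8641 Z^{2}}{192}$
$\left(H{\left(5 \left(-10 - 4\right),-386 \right)} + 96249\right) + x{\left(-464 \right)} = \left(1 + 96249\right) + \frac{8641 \left(-464\right)^{2}}{192} = 96250 + \frac{8641}{192} \cdot 215296 = 96250 + \frac{29068324}{3} = \frac{29357074}{3}$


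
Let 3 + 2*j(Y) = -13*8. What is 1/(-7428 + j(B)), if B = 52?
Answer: -2/14963 ≈ -0.00013366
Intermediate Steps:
j(Y) = -107/2 (j(Y) = -3/2 + (-13*8)/2 = -3/2 + (½)*(-104) = -3/2 - 52 = -107/2)
1/(-7428 + j(B)) = 1/(-7428 - 107/2) = 1/(-14963/2) = -2/14963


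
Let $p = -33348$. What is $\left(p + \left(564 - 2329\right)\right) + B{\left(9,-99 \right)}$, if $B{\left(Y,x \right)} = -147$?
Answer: $-35260$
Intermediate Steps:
$\left(p + \left(564 - 2329\right)\right) + B{\left(9,-99 \right)} = \left(-33348 + \left(564 - 2329\right)\right) - 147 = \left(-33348 - 1765\right) - 147 = -35113 - 147 = -35260$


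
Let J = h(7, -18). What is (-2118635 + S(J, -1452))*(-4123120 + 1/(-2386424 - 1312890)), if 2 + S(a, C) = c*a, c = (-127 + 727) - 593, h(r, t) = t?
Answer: 32316889335001134603/3699314 ≈ 8.7359e+12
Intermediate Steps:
c = 7 (c = 600 - 593 = 7)
J = -18
S(a, C) = -2 + 7*a
(-2118635 + S(J, -1452))*(-4123120 + 1/(-2386424 - 1312890)) = (-2118635 + (-2 + 7*(-18)))*(-4123120 + 1/(-2386424 - 1312890)) = (-2118635 + (-2 - 126))*(-4123120 + 1/(-3699314)) = (-2118635 - 128)*(-4123120 - 1/3699314) = -2118763*(-15252715539681/3699314) = 32316889335001134603/3699314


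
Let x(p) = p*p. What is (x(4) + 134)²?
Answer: 22500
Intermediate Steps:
x(p) = p²
(x(4) + 134)² = (4² + 134)² = (16 + 134)² = 150² = 22500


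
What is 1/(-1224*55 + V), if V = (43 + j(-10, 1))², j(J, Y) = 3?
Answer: -1/65204 ≈ -1.5336e-5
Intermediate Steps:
V = 2116 (V = (43 + 3)² = 46² = 2116)
1/(-1224*55 + V) = 1/(-1224*55 + 2116) = 1/(-67320 + 2116) = 1/(-65204) = -1/65204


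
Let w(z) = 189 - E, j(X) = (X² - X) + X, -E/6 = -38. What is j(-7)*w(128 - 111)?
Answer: -1911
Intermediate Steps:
E = 228 (E = -6*(-38) = 228)
j(X) = X²
w(z) = -39 (w(z) = 189 - 1*228 = 189 - 228 = -39)
j(-7)*w(128 - 111) = (-7)²*(-39) = 49*(-39) = -1911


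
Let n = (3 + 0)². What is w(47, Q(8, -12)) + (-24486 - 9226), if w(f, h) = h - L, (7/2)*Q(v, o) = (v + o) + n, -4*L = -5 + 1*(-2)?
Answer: -943945/28 ≈ -33712.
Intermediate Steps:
L = 7/4 (L = -(-5 + 1*(-2))/4 = -(-5 - 2)/4 = -¼*(-7) = 7/4 ≈ 1.7500)
n = 9 (n = 3² = 9)
Q(v, o) = 18/7 + 2*o/7 + 2*v/7 (Q(v, o) = 2*((v + o) + 9)/7 = 2*((o + v) + 9)/7 = 2*(9 + o + v)/7 = 18/7 + 2*o/7 + 2*v/7)
w(f, h) = -7/4 + h (w(f, h) = h - 1*7/4 = h - 7/4 = -7/4 + h)
w(47, Q(8, -12)) + (-24486 - 9226) = (-7/4 + (18/7 + (2/7)*(-12) + (2/7)*8)) + (-24486 - 9226) = (-7/4 + (18/7 - 24/7 + 16/7)) - 33712 = (-7/4 + 10/7) - 33712 = -9/28 - 33712 = -943945/28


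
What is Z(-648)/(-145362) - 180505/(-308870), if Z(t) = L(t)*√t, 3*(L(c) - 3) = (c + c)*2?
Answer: 36101/61774 + 369*I*√2/3461 ≈ 0.5844 + 0.15078*I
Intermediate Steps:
L(c) = 3 + 4*c/3 (L(c) = 3 + ((c + c)*2)/3 = 3 + ((2*c)*2)/3 = 3 + (4*c)/3 = 3 + 4*c/3)
Z(t) = √t*(3 + 4*t/3) (Z(t) = (3 + 4*t/3)*√t = √t*(3 + 4*t/3))
Z(-648)/(-145362) - 180505/(-308870) = (√(-648)*(9 + 4*(-648))/3)/(-145362) - 180505/(-308870) = ((18*I*√2)*(9 - 2592)/3)*(-1/145362) - 180505*(-1/308870) = ((⅓)*(18*I*√2)*(-2583))*(-1/145362) + 36101/61774 = -15498*I*√2*(-1/145362) + 36101/61774 = 369*I*√2/3461 + 36101/61774 = 36101/61774 + 369*I*√2/3461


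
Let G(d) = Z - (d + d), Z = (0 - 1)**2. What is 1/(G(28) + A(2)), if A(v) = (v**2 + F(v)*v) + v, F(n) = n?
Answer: -1/45 ≈ -0.022222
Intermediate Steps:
Z = 1 (Z = (-1)**2 = 1)
A(v) = v + 2*v**2 (A(v) = (v**2 + v*v) + v = (v**2 + v**2) + v = 2*v**2 + v = v + 2*v**2)
G(d) = 1 - 2*d (G(d) = 1 - (d + d) = 1 - 2*d)
1/(G(28) + A(2)) = 1/((1 - 2*28) + 2*(1 + 2*2)) = 1/((1 - 56) + 2*(1 + 4)) = 1/(-55 + 2*5) = 1/(-55 + 10) = 1/(-45) = -1/45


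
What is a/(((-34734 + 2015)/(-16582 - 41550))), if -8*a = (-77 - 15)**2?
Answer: -61503656/32719 ≈ -1879.8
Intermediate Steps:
a = -1058 (a = -(-77 - 15)**2/8 = -1/8*(-92)**2 = -1/8*8464 = -1058)
a/(((-34734 + 2015)/(-16582 - 41550))) = -1058*(-16582 - 41550)/(-34734 + 2015) = -1058/((-32719/(-58132))) = -1058/((-32719*(-1/58132))) = -1058/32719/58132 = -1058*58132/32719 = -61503656/32719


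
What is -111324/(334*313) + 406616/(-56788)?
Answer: -6103789648/742091387 ≈ -8.2251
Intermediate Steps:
-111324/(334*313) + 406616/(-56788) = -111324/104542 + 406616*(-1/56788) = -111324*1/104542 - 101654/14197 = -55662/52271 - 101654/14197 = -6103789648/742091387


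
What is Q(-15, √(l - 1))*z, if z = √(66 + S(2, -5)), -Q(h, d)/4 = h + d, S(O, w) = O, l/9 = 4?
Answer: 8*√17*(15 - √35) ≈ 299.63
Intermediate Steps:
l = 36 (l = 9*4 = 36)
Q(h, d) = -4*d - 4*h (Q(h, d) = -4*(h + d) = -4*(d + h) = -4*d - 4*h)
z = 2*√17 (z = √(66 + 2) = √68 = 2*√17 ≈ 8.2462)
Q(-15, √(l - 1))*z = (-4*√(36 - 1) - 4*(-15))*(2*√17) = (-4*√35 + 60)*(2*√17) = (60 - 4*√35)*(2*√17) = 2*√17*(60 - 4*√35)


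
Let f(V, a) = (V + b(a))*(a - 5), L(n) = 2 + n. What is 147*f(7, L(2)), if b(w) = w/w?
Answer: -1176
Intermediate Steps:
b(w) = 1
f(V, a) = (1 + V)*(-5 + a) (f(V, a) = (V + 1)*(a - 5) = (1 + V)*(-5 + a))
147*f(7, L(2)) = 147*(-5 + (2 + 2) - 5*7 + 7*(2 + 2)) = 147*(-5 + 4 - 35 + 7*4) = 147*(-5 + 4 - 35 + 28) = 147*(-8) = -1176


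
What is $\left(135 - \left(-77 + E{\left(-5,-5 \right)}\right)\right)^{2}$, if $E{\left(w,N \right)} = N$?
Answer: $47089$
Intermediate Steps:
$\left(135 - \left(-77 + E{\left(-5,-5 \right)}\right)\right)^{2} = \left(135 + \left(68 - \left(\left(-5 - 21\right) + 12\right)\right)\right)^{2} = \left(135 + \left(68 - \left(-26 + 12\right)\right)\right)^{2} = \left(135 + \left(68 - -14\right)\right)^{2} = \left(135 + \left(68 + 14\right)\right)^{2} = \left(135 + 82\right)^{2} = 217^{2} = 47089$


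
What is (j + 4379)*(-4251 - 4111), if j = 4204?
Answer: -71771046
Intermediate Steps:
(j + 4379)*(-4251 - 4111) = (4204 + 4379)*(-4251 - 4111) = 8583*(-8362) = -71771046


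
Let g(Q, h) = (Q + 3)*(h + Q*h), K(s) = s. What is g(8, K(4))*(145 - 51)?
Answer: 37224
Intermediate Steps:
g(Q, h) = (3 + Q)*(h + Q*h)
g(8, K(4))*(145 - 51) = (4*(3 + 8² + 4*8))*(145 - 51) = (4*(3 + 64 + 32))*94 = (4*99)*94 = 396*94 = 37224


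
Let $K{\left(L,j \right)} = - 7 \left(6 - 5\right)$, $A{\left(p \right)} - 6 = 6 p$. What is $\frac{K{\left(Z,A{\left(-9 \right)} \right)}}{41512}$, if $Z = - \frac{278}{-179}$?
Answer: $- \frac{7}{41512} \approx -0.00016863$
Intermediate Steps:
$A{\left(p \right)} = 6 + 6 p$
$Z = \frac{278}{179}$ ($Z = \left(-278\right) \left(- \frac{1}{179}\right) = \frac{278}{179} \approx 1.5531$)
$K{\left(L,j \right)} = -7$ ($K{\left(L,j \right)} = \left(-7\right) 1 = -7$)
$\frac{K{\left(Z,A{\left(-9 \right)} \right)}}{41512} = - \frac{7}{41512}$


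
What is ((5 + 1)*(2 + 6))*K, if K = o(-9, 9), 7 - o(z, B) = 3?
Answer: 192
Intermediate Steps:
o(z, B) = 4 (o(z, B) = 7 - 1*3 = 7 - 3 = 4)
K = 4
((5 + 1)*(2 + 6))*K = ((5 + 1)*(2 + 6))*4 = (6*8)*4 = 48*4 = 192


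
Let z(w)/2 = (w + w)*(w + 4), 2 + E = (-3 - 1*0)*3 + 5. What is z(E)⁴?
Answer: 5308416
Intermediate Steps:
E = -6 (E = -2 + ((-3 - 1*0)*3 + 5) = -2 + ((-3 + 0)*3 + 5) = -2 + (-3*3 + 5) = -2 + (-9 + 5) = -2 - 4 = -6)
z(w) = 4*w*(4 + w) (z(w) = 2*((w + w)*(w + 4)) = 2*((2*w)*(4 + w)) = 2*(2*w*(4 + w)) = 4*w*(4 + w))
z(E)⁴ = (4*(-6)*(4 - 6))⁴ = (4*(-6)*(-2))⁴ = 48⁴ = 5308416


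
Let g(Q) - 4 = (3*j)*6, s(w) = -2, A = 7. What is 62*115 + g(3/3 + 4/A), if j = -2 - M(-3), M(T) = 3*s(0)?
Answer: 7206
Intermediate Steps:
M(T) = -6 (M(T) = 3*(-2) = -6)
j = 4 (j = -2 - 1*(-6) = -2 + 6 = 4)
g(Q) = 76 (g(Q) = 4 + (3*4)*6 = 4 + 12*6 = 4 + 72 = 76)
62*115 + g(3/3 + 4/A) = 62*115 + 76 = 7130 + 76 = 7206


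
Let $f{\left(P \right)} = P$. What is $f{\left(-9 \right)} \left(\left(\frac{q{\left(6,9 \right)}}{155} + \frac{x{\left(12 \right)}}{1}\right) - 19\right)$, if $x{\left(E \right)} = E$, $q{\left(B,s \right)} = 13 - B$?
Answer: $\frac{9702}{155} \approx 62.594$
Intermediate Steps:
$f{\left(-9 \right)} \left(\left(\frac{q{\left(6,9 \right)}}{155} + \frac{x{\left(12 \right)}}{1}\right) - 19\right) = - 9 \left(\left(\frac{13 - 6}{155} + \frac{12}{1}\right) - 19\right) = - 9 \left(\left(\left(13 - 6\right) \frac{1}{155} + 12 \cdot 1\right) - 19\right) = - 9 \left(\left(7 \cdot \frac{1}{155} + 12\right) - 19\right) = - 9 \left(\left(\frac{7}{155} + 12\right) - 19\right) = - 9 \left(\frac{1867}{155} - 19\right) = \left(-9\right) \left(- \frac{1078}{155}\right) = \frac{9702}{155}$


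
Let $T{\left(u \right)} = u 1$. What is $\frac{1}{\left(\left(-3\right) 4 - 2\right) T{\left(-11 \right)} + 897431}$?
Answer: $\frac{1}{897585} \approx 1.1141 \cdot 10^{-6}$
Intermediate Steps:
$T{\left(u \right)} = u$
$\frac{1}{\left(\left(-3\right) 4 - 2\right) T{\left(-11 \right)} + 897431} = \frac{1}{\left(\left(-3\right) 4 - 2\right) \left(-11\right) + 897431} = \frac{1}{\left(-12 - 2\right) \left(-11\right) + 897431} = \frac{1}{\left(-14\right) \left(-11\right) + 897431} = \frac{1}{154 + 897431} = \frac{1}{897585}$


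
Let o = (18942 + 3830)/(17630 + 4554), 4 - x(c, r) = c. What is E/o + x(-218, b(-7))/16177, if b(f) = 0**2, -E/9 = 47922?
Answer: -38695038295470/92095661 ≈ -4.2016e+5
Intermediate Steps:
E = -431298 (E = -9*47922 = -431298)
b(f) = 0
x(c, r) = 4 - c
o = 5693/5546 (o = 22772/22184 = 22772*(1/22184) = 5693/5546 ≈ 1.0265)
E/o + x(-218, b(-7))/16177 = -431298/5693/5546 + (4 - 1*(-218))/16177 = -431298*5546/5693 + (4 + 218)*(1/16177) = -2391978708/5693 + 222*(1/16177) = -2391978708/5693 + 222/16177 = -38695038295470/92095661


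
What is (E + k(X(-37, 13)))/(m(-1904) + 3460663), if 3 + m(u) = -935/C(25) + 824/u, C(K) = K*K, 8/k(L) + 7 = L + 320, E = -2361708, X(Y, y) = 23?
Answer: -210782436875/308863732857 ≈ -0.68244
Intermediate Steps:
k(L) = 8/(313 + L) (k(L) = 8/(-7 + (L + 320)) = 8/(-7 + (320 + L)) = 8/(313 + L))
C(K) = K²
m(u) = -562/125 + 824/u (m(u) = -3 + (-935/(25²) + 824/u) = -3 + (-935/625 + 824/u) = -3 + (-935*1/625 + 824/u) = -3 + (-187/125 + 824/u) = -562/125 + 824/u)
(E + k(X(-37, 13)))/(m(-1904) + 3460663) = (-2361708 + 8/(313 + 23))/((-562/125 + 824/(-1904)) + 3460663) = (-2361708 + 8/336)/((-562/125 + 824*(-1/1904)) + 3460663) = (-2361708 + 8*(1/336))/((-562/125 - 103/238) + 3460663) = (-2361708 + 1/42)/(-146631/29750 + 3460663) = -99191735/(42*102954577619/29750) = -99191735/42*29750/102954577619 = -210782436875/308863732857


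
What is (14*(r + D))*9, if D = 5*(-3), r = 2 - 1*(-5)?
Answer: -1008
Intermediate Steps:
r = 7 (r = 2 + 5 = 7)
D = -15
(14*(r + D))*9 = (14*(7 - 15))*9 = (14*(-8))*9 = -112*9 = -1008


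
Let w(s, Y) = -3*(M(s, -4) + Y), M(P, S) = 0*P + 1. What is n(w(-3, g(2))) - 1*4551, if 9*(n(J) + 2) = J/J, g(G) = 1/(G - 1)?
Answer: -40976/9 ≈ -4552.9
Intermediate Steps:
M(P, S) = 1 (M(P, S) = 0 + 1 = 1)
g(G) = 1/(-1 + G)
w(s, Y) = -3 - 3*Y (w(s, Y) = -3*(1 + Y) = -3 - 3*Y)
n(J) = -17/9 (n(J) = -2 + (J/J)/9 = -2 + (⅑)*1 = -2 + ⅑ = -17/9)
n(w(-3, g(2))) - 1*4551 = -17/9 - 1*4551 = -17/9 - 4551 = -40976/9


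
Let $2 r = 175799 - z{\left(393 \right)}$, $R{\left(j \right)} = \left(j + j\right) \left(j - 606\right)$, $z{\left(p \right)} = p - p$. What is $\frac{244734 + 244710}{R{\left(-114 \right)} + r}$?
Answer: $\frac{978888}{504119} \approx 1.9418$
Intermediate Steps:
$z{\left(p \right)} = 0$
$R{\left(j \right)} = 2 j \left(-606 + j\right)$
$r = \frac{175799}{2}$ ($r = \frac{175799 - 0}{2} = \frac{175799 + 0}{2} = \frac{1}{2} \cdot 175799 = \frac{175799}{2} \approx 87900.0$)
$\frac{244734 + 244710}{R{\left(-114 \right)} + r} = \frac{244734 + 244710}{2 \left(-114\right) \left(-606 - 114\right) + \frac{175799}{2}} = \frac{489444}{2 \left(-114\right) \left(-720\right) + \frac{175799}{2}} = \frac{489444}{164160 + \frac{175799}{2}} = \frac{489444}{\frac{504119}{2}} = 489444 \cdot \frac{2}{504119} = \frac{978888}{504119}$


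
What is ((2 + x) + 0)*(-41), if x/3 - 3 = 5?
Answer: -1066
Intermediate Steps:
x = 24 (x = 9 + 3*5 = 9 + 15 = 24)
((2 + x) + 0)*(-41) = ((2 + 24) + 0)*(-41) = (26 + 0)*(-41) = 26*(-41) = -1066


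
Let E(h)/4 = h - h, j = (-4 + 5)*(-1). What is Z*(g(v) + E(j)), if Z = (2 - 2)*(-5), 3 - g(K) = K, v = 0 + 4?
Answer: 0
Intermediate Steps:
v = 4
j = -1 (j = 1*(-1) = -1)
g(K) = 3 - K
E(h) = 0 (E(h) = 4*(h - h) = 4*0 = 0)
Z = 0 (Z = 0*(-5) = 0)
Z*(g(v) + E(j)) = 0*((3 - 1*4) + 0) = 0*((3 - 4) + 0) = 0*(-1 + 0) = 0*(-1) = 0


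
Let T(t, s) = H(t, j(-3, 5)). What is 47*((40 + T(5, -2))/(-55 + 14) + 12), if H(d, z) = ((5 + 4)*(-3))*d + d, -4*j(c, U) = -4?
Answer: 27354/41 ≈ 667.17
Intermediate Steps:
j(c, U) = 1 (j(c, U) = -¼*(-4) = 1)
H(d, z) = -26*d (H(d, z) = (9*(-3))*d + d = -27*d + d = -26*d)
T(t, s) = -26*t
47*((40 + T(5, -2))/(-55 + 14) + 12) = 47*((40 - 26*5)/(-55 + 14) + 12) = 47*((40 - 130)/(-41) + 12) = 47*(-90*(-1/41) + 12) = 47*(90/41 + 12) = 47*(582/41) = 27354/41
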